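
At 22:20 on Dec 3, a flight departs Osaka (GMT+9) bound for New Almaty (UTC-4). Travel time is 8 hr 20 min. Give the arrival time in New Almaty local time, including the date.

17:40 on December 3

New Almaty is 13:00 behind Osaka.
After 8 hours and 20 minutes it is 06:40 (Dec 4) in Osaka.
Shift by the zone difference: 06:40 − 13:00 = 17:40 on Dec 3 in New Almaty.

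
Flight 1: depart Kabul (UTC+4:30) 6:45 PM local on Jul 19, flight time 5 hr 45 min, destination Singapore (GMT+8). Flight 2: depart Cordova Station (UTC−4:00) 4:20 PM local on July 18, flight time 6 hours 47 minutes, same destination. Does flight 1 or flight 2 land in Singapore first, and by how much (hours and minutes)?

the second, by 16 hours 53 minutes

Flight 1 in UTC: 6:45 PM − 4:30 = 2:15 PM on Jul 19.
+5 hours 45 minutes → arrive 8:00 PM UTC on Jul 19.
Flight 2 in UTC: 4:20 PM + 4:00 = 8:20 PM on Jul 18.
+6 hours and 47 minutes → arrive 3:07 AM UTC on Jul 19.
Flight 2 lands earlier by 16 hours 53 minutes.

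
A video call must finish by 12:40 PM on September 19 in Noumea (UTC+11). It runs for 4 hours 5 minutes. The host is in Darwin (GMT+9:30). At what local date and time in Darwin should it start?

7:05 AM on September 19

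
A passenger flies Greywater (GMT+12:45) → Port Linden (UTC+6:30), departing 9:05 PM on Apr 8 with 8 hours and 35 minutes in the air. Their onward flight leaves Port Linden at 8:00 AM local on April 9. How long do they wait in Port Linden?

Convert departure to UTC: 9:05 PM − 12:45 = 8:20 AM UTC on Apr 8.
Add 8 hours and 35 minutes flight time → 4:55 PM UTC.
Port Linden is UTC+6:30, so local arrival = 4:55 PM + 6:30 = 11:25 PM on Apr 8.
Layover = 8:00 AM − 11:25 PM (+1 day) = 8 hours 35 minutes.

8 hours 35 minutes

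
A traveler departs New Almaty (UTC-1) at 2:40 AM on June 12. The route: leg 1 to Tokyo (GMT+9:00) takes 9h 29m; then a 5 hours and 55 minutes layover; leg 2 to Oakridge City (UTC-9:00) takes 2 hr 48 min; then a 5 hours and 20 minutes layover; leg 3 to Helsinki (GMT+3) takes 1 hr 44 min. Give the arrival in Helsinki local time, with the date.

7:56 AM on June 13

Convert departure to UTC: 2:40 AM + 1:00 = 3:40 AM UTC on Jun 12.
Add 9 hours and 29 minutes leg 1 → 1:09 PM UTC.
Add 5 hours and 55 minutes layover in Tokyo → 7:04 PM UTC.
Add 2 hours 48 minutes leg 2 → 9:52 PM UTC.
Add 5 hours and 20 minutes layover in Oakridge City → 3:12 AM UTC (Jun 13).
Add 1 hour and 44 minutes leg 3 → 4:56 AM UTC.
Helsinki is UTC+3:00, so local arrival = 4:56 AM + 3:00 = 7:56 AM on Jun 13.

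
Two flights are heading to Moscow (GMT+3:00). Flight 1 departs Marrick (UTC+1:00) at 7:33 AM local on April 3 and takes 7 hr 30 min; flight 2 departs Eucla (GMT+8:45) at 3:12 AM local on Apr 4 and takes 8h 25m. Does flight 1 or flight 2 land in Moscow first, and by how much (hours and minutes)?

the first, by 12 hours 49 minutes

Flight 1 in UTC: 7:33 AM − 1:00 = 6:33 AM on Apr 3.
+7 hours and 30 minutes → arrive 2:03 PM UTC on Apr 3.
Flight 2 in UTC: 3:12 AM − 8:45 = 6:27 PM on Apr 3.
+8 hours 25 minutes → arrive 2:52 AM UTC on Apr 4.
Flight 1 lands earlier by 12 hours 49 minutes.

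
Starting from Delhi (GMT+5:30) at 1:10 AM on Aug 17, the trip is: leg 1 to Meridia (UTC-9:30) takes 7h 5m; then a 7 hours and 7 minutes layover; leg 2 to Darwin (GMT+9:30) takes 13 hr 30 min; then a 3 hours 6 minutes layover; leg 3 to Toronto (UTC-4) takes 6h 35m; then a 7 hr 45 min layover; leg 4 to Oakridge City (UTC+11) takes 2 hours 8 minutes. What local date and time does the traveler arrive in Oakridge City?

Convert departure to UTC: 1:10 AM − 5:30 = 7:40 PM UTC on Aug 16.
Add 7 hours and 5 minutes leg 1 → 2:45 AM UTC (Aug 17).
Add 7 hours and 7 minutes layover in Meridia → 9:52 AM UTC.
Add 13 hours and 30 minutes leg 2 → 11:22 PM UTC.
Add 3 hours and 6 minutes layover in Darwin → 2:28 AM UTC (Aug 18).
Add 6 hours and 35 minutes leg 3 → 9:03 AM UTC.
Add 7 hours and 45 minutes layover in Toronto → 4:48 PM UTC.
Add 2 hours and 8 minutes leg 4 → 6:56 PM UTC.
Oakridge City is UTC+11:00, so local arrival = 6:56 PM + 11:00 = 5:56 AM on Aug 19.

5:56 AM on August 19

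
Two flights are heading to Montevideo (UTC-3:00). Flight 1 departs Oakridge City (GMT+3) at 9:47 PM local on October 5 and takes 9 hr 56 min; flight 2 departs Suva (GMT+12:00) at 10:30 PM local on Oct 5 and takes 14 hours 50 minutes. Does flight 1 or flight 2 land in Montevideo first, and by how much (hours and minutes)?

the second, by 3 hours 23 minutes

Flight 1 in UTC: 9:47 PM − 3:00 = 6:47 PM on Oct 5.
+9 hours 56 minutes → arrive 4:43 AM UTC on Oct 6.
Flight 2 in UTC: 10:30 PM − 12:00 = 10:30 AM on Oct 5.
+14 hours and 50 minutes → arrive 1:20 AM UTC on Oct 6.
Flight 2 lands earlier by 3 hours 23 minutes.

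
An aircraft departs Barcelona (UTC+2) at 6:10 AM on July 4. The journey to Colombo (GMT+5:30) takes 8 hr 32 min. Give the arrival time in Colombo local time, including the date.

Convert departure to UTC: 6:10 AM − 2:00 = 4:10 AM UTC on Jul 4.
Add 8 hours and 32 minutes travel time → 12:42 PM UTC.
Colombo is UTC+5:30, so local arrival = 12:42 PM + 5:30 = 6:12 PM on Jul 4.

6:12 PM on July 4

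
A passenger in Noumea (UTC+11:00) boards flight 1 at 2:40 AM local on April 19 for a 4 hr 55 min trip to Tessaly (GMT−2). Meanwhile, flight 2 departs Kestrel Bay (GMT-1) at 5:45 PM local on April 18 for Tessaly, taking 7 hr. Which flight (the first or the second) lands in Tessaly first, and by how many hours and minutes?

the first, by 5 hours 10 minutes

Flight 1 in UTC: 2:40 AM − 11:00 = 3:40 PM on Apr 18.
+4 hours and 55 minutes → arrive 8:35 PM UTC on Apr 18.
Flight 2 in UTC: 5:45 PM + 1:00 = 6:45 PM on Apr 18.
+7 hours → arrive 1:45 AM UTC on Apr 19.
Flight 1 lands earlier by 5 hours 10 minutes.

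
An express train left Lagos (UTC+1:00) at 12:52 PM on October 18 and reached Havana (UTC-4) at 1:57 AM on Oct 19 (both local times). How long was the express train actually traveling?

Departure in UTC: 12:52 PM − 1:00 = 11:52 AM on Oct 18.
Arrival in UTC: 1:57 AM + 4:00 = 5:57 AM on Oct 19.
Elapsed = 5:57 AM − 11:52 AM (+1 day) = 18 hours 5 minutes.

18 hours 5 minutes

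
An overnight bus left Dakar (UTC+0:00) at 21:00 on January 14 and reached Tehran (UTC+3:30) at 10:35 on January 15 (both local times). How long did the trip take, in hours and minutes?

10 hours 5 minutes

Tehran is 3:30 ahead of Dakar.
Clock-face elapsed time (ignoring zones) is 13 hours 35 minutes.
Actual elapsed = 13 hours 35 minutes − 3:30 = 10 hours 5 minutes.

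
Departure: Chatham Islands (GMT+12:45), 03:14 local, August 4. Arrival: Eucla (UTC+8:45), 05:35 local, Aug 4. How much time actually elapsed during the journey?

Departure in UTC: 03:14 − 12:45 = 14:29 on Aug 3.
Arrival in UTC: 05:35 − 8:45 = 20:50 on Aug 3.
Elapsed = 20:50 − 14:29 = 6 hours 21 minutes.

6 hours 21 minutes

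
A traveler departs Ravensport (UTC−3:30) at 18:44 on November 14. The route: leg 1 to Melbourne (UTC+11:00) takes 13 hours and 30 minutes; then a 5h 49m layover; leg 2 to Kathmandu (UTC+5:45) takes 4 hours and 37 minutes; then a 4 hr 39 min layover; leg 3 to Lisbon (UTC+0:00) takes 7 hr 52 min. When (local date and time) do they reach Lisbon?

Convert departure to UTC: 18:44 + 3:30 = 22:14 UTC on Nov 14.
Add 13 hours and 30 minutes leg 1 → 11:44 UTC (Nov 15).
Add 5 hours 49 minutes layover in Melbourne → 17:33 UTC.
Add 4 hours 37 minutes leg 2 → 22:10 UTC.
Add 4 hours and 39 minutes layover in Kathmandu → 02:49 UTC (Nov 16).
Add 7 hours 52 minutes leg 3 → 10:41 UTC.
Lisbon is UTC+0, so local arrival is the same: 10:41 on Nov 16.

10:41 on November 16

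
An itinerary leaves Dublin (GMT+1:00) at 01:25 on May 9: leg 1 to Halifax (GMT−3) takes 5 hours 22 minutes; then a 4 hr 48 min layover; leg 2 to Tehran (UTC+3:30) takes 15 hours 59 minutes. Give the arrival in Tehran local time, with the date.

06:04 on May 10

Convert departure to UTC: 01:25 − 1:00 = 00:25 UTC on May 9.
Add 5 hours and 22 minutes leg 1 → 05:47 UTC.
Add 4 hours 48 minutes layover in Halifax → 10:35 UTC.
Add 15 hours and 59 minutes leg 2 → 02:34 UTC (May 10).
Tehran is UTC+3:30, so local arrival = 02:34 + 3:30 = 06:04 on May 10.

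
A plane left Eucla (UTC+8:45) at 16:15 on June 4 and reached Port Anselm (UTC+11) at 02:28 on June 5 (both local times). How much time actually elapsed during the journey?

7 hours 58 minutes

Departure in UTC: 16:15 − 8:45 = 07:30 on Jun 4.
Arrival in UTC: 02:28 − 11:00 = 15:28 on Jun 4.
Elapsed = 15:28 − 07:30 = 7 hours 58 minutes.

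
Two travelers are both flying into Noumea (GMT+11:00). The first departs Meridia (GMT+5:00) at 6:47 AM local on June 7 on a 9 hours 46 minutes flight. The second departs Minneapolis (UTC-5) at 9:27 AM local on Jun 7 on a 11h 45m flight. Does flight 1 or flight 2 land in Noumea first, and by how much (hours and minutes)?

the first, by 14 hours 39 minutes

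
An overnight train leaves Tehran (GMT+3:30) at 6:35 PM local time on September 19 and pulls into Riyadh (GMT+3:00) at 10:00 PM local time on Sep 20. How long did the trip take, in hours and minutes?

Departure in UTC: 6:35 PM − 3:30 = 3:05 PM on Sep 19.
Arrival in UTC: 10:00 PM − 3:00 = 7:00 PM on Sep 20.
Elapsed = 7:00 PM − 3:05 PM (+1 day) = 27 hours 55 minutes.

27 hours 55 minutes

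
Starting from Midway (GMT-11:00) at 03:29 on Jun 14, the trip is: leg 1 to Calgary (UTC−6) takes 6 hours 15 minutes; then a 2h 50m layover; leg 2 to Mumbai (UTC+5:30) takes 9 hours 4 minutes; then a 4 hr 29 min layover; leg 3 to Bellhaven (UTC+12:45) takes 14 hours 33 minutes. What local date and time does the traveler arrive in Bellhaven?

Convert departure to UTC: 03:29 + 11:00 = 14:29 UTC on Jun 14.
Add 6 hours and 15 minutes leg 1 → 20:44 UTC.
Add 2 hours and 50 minutes layover in Calgary → 23:34 UTC.
Add 9 hours and 4 minutes leg 2 → 08:38 UTC (Jun 15).
Add 4 hours and 29 minutes layover in Mumbai → 13:07 UTC.
Add 14 hours 33 minutes leg 3 → 03:40 UTC (Jun 16).
Bellhaven is UTC+12:45, so local arrival = 03:40 + 12:45 = 16:25 on Jun 16.

16:25 on June 16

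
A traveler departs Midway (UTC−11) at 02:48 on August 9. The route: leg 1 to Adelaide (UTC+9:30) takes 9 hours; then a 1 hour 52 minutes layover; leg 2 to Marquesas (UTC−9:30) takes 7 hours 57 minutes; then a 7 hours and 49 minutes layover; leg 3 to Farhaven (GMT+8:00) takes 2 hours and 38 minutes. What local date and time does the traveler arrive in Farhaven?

Convert departure to UTC: 02:48 + 11:00 = 13:48 UTC on Aug 9.
Add 9 hours leg 1 → 22:48 UTC.
Add 1 hour 52 minutes layover in Adelaide → 00:40 UTC (Aug 10).
Add 7 hours 57 minutes leg 2 → 08:37 UTC.
Add 7 hours and 49 minutes layover in Marquesas → 16:26 UTC.
Add 2 hours and 38 minutes leg 3 → 19:04 UTC.
Farhaven is UTC+8:00, so local arrival = 19:04 + 8:00 = 03:04 on Aug 11.

03:04 on Aug 11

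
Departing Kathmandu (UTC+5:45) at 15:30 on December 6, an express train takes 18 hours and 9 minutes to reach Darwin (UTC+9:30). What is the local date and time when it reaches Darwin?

13:24 on Dec 7

Convert departure to UTC: 15:30 − 5:45 = 09:45 UTC on Dec 6.
Add 18 hours 9 minutes travel time → 03:54 UTC (Dec 7).
Darwin is UTC+9:30, so local arrival = 03:54 + 9:30 = 13:24 on Dec 7.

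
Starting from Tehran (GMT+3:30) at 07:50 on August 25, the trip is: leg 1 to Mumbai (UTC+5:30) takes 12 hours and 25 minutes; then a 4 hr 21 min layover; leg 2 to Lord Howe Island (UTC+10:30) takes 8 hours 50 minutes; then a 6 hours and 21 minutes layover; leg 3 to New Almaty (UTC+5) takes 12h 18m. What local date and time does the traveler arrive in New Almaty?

05:35 on August 27

Convert departure to UTC: 07:50 − 3:30 = 04:20 UTC on Aug 25.
Add 12 hours and 25 minutes leg 1 → 16:45 UTC.
Add 4 hours 21 minutes layover in Mumbai → 21:06 UTC.
Add 8 hours and 50 minutes leg 2 → 05:56 UTC (Aug 26).
Add 6 hours 21 minutes layover in Lord Howe Island → 12:17 UTC.
Add 12 hours 18 minutes leg 3 → 00:35 UTC (Aug 27).
New Almaty is UTC+5:00, so local arrival = 00:35 + 5:00 = 05:35 on Aug 27.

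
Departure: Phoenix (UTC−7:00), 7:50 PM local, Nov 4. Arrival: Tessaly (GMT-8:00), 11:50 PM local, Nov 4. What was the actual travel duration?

5 hours

Departure in UTC: 7:50 PM + 7:00 = 2:50 AM on Nov 5.
Arrival in UTC: 11:50 PM + 8:00 = 7:50 AM on Nov 5.
Elapsed = 7:50 AM − 2:50 AM = 5 hours.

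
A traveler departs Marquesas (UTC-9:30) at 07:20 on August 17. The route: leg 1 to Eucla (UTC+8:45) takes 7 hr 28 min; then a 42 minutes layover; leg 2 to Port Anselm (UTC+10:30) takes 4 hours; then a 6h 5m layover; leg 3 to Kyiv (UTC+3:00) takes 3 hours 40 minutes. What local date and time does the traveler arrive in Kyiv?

17:45 on August 18

Convert departure to UTC: 07:20 + 9:30 = 16:50 UTC on Aug 17.
Add 7 hours 28 minutes leg 1 → 00:18 UTC (Aug 18).
Add 42 minutes layover in Eucla → 01:00 UTC.
Add 4 hours leg 2 → 05:00 UTC.
Add 6 hours and 5 minutes layover in Port Anselm → 11:05 UTC.
Add 3 hours and 40 minutes leg 3 → 14:45 UTC.
Kyiv is UTC+3:00, so local arrival = 14:45 + 3:00 = 17:45 on Aug 18.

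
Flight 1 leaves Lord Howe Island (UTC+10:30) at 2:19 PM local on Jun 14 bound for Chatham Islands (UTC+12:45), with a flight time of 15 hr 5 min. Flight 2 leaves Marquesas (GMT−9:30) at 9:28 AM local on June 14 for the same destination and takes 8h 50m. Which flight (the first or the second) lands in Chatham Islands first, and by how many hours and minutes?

Flight 1 in UTC: 2:19 PM − 10:30 = 3:49 AM on Jun 14.
+15 hours and 5 minutes → arrive 6:54 PM UTC on Jun 14.
Flight 2 in UTC: 9:28 AM + 9:30 = 6:58 PM on Jun 14.
+8 hours 50 minutes → arrive 3:48 AM UTC on Jun 15.
Flight 1 lands earlier by 8 hours 54 minutes.

the first, by 8 hours 54 minutes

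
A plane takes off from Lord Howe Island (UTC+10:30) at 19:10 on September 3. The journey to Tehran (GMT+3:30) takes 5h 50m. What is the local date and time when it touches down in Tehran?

18:00 on September 3

Convert departure to UTC: 19:10 − 10:30 = 08:40 UTC on Sep 3.
Add 5 hours 50 minutes travel time → 14:30 UTC.
Tehran is UTC+3:30, so local arrival = 14:30 + 3:30 = 18:00 on Sep 3.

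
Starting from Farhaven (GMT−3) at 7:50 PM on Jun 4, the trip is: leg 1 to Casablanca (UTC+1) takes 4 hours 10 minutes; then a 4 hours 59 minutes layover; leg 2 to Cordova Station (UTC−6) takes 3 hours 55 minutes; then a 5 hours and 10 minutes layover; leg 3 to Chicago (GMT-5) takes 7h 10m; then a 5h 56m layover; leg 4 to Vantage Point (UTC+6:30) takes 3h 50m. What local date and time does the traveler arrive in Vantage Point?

4:30 PM on June 6

Convert departure to UTC: 7:50 PM + 3:00 = 10:50 PM UTC on Jun 4.
Add 4 hours 10 minutes leg 1 → 3:00 AM UTC (Jun 5).
Add 4 hours 59 minutes layover in Casablanca → 7:59 AM UTC.
Add 3 hours and 55 minutes leg 2 → 11:54 AM UTC.
Add 5 hours and 10 minutes layover in Cordova Station → 5:04 PM UTC.
Add 7 hours 10 minutes leg 3 → 12:14 AM UTC (Jun 6).
Add 5 hours 56 minutes layover in Chicago → 6:10 AM UTC.
Add 3 hours 50 minutes leg 4 → 10:00 AM UTC.
Vantage Point is UTC+6:30, so local arrival = 10:00 AM + 6:30 = 4:30 PM on Jun 6.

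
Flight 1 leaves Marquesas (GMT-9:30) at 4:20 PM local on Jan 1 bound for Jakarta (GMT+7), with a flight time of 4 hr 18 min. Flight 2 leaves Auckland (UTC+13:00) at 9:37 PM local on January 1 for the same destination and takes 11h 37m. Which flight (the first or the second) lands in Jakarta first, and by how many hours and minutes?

the second, by 9 hours 54 minutes

Flight 1 in UTC: 4:20 PM + 9:30 = 1:50 AM on Jan 2.
+4 hours 18 minutes → arrive 6:08 AM UTC on Jan 2.
Flight 2 in UTC: 9:37 PM − 13:00 = 8:37 AM on Jan 1.
+11 hours and 37 minutes → arrive 8:14 PM UTC on Jan 1.
Flight 2 lands earlier by 9 hours 54 minutes.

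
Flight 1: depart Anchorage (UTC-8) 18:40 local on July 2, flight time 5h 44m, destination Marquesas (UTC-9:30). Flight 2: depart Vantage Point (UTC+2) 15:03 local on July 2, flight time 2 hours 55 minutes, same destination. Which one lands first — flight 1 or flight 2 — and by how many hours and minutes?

the second, by 16 hours 26 minutes

Flight 1 in UTC: 18:40 + 8:00 = 02:40 on Jul 3.
+5 hours and 44 minutes → arrive 08:24 UTC on Jul 3.
Flight 2 in UTC: 15:03 − 2:00 = 13:03 on Jul 2.
+2 hours and 55 minutes → arrive 15:58 UTC on Jul 2.
Flight 2 lands earlier by 16 hours 26 minutes.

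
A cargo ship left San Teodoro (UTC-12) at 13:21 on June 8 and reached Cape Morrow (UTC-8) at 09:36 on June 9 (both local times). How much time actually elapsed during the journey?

Departure in UTC: 13:21 + 12:00 = 01:21 on Jun 9.
Arrival in UTC: 09:36 + 8:00 = 17:36 on Jun 9.
Elapsed = 17:36 − 01:21 = 16 hours 15 minutes.

16 hours 15 minutes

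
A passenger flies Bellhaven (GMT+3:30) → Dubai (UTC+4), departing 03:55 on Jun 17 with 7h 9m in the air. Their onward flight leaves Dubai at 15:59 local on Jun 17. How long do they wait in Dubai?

4 hours 25 minutes

Convert departure to UTC: 03:55 − 3:30 = 00:25 UTC on Jun 17.
Add 7 hours 9 minutes flight time → 07:34 UTC.
Dubai is UTC+4:00, so local arrival = 07:34 + 4:00 = 11:34 on Jun 17.
Layover = 15:59 − 11:34 = 4 hours 25 minutes.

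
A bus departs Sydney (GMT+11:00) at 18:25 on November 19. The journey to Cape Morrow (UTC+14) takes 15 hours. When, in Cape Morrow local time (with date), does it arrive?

Convert departure to UTC: 18:25 − 11:00 = 07:25 UTC on Nov 19.
Add 15 hours travel time → 22:25 UTC.
Cape Morrow is UTC+14:00, so local arrival = 22:25 + 14:00 = 12:25 on Nov 20.

12:25 on November 20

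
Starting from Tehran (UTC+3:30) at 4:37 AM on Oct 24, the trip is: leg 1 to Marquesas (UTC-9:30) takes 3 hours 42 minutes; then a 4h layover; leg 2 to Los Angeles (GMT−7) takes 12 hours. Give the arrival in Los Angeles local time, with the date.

1:49 PM on Oct 24

Convert departure to UTC: 4:37 AM − 3:30 = 1:07 AM UTC on Oct 24.
Add 3 hours 42 minutes leg 1 → 4:49 AM UTC.
Add 4 hours layover in Marquesas → 8:49 AM UTC.
Add 12 hours leg 2 → 8:49 PM UTC.
Los Angeles is UTC−7:00, so local arrival = 8:49 PM − 7:00 = 1:49 PM on Oct 24.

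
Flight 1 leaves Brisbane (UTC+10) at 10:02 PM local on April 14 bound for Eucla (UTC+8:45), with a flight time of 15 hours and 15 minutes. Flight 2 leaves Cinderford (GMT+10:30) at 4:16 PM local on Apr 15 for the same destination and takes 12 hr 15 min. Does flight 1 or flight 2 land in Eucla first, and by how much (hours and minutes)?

the first, by 14 hours 44 minutes

Flight 1 in UTC: 10:02 PM − 10:00 = 12:02 PM on Apr 14.
+15 hours and 15 minutes → arrive 3:17 AM UTC on Apr 15.
Flight 2 in UTC: 4:16 PM − 10:30 = 5:46 AM on Apr 15.
+12 hours 15 minutes → arrive 6:01 PM UTC on Apr 15.
Flight 1 lands earlier by 14 hours 44 minutes.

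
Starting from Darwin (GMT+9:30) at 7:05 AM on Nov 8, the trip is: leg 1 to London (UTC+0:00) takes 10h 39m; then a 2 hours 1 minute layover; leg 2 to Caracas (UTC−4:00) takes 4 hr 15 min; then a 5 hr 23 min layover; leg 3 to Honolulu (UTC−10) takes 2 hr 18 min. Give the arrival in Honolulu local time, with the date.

Convert departure to UTC: 7:05 AM − 9:30 = 9:35 PM UTC on Nov 7.
Add 10 hours and 39 minutes leg 1 → 8:14 AM UTC (Nov 8).
Add 2 hours and 1 minute layover in London → 10:15 AM UTC.
Add 4 hours 15 minutes leg 2 → 2:30 PM UTC.
Add 5 hours 23 minutes layover in Caracas → 7:53 PM UTC.
Add 2 hours 18 minutes leg 3 → 10:11 PM UTC.
Honolulu is UTC−10:00, so local arrival = 10:11 PM − 10:00 = 12:11 PM on Nov 8.

12:11 PM on November 8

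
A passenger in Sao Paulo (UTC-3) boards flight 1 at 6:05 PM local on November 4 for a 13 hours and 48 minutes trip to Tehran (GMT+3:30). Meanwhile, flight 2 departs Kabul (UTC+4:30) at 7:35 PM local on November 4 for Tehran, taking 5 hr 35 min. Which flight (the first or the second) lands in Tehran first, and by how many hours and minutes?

Flight 1 in UTC: 6:05 PM + 3:00 = 9:05 PM on Nov 4.
+13 hours 48 minutes → arrive 10:53 AM UTC on Nov 5.
Flight 2 in UTC: 7:35 PM − 4:30 = 3:05 PM on Nov 4.
+5 hours 35 minutes → arrive 8:40 PM UTC on Nov 4.
Flight 2 lands earlier by 14 hours 13 minutes.

the second, by 14 hours 13 minutes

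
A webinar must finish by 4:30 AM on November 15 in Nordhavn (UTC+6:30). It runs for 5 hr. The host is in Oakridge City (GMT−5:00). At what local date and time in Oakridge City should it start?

Target end time in UTC: 4:30 AM − 6:30 = 10:00 PM on Nov 14.
Subtract 5 hours → start 5:00 PM UTC on Nov 14.
Oakridge City is UTC−5:00: 5:00 PM − 5:00 = 12:00 PM on Nov 14.

12:00 PM on November 14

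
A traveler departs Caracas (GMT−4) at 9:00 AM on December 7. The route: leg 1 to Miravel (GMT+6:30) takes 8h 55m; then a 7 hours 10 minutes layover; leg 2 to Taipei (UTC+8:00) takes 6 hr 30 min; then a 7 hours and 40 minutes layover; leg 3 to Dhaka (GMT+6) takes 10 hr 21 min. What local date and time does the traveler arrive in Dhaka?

Convert departure to UTC: 9:00 AM + 4:00 = 1:00 PM UTC on Dec 7.
Add 8 hours and 55 minutes leg 1 → 9:55 PM UTC.
Add 7 hours 10 minutes layover in Miravel → 5:05 AM UTC (Dec 8).
Add 6 hours 30 minutes leg 2 → 11:35 AM UTC.
Add 7 hours and 40 minutes layover in Taipei → 7:15 PM UTC.
Add 10 hours 21 minutes leg 3 → 5:36 AM UTC (Dec 9).
Dhaka is UTC+6:00, so local arrival = 5:36 AM + 6:00 = 11:36 AM on Dec 9.

11:36 AM on Dec 9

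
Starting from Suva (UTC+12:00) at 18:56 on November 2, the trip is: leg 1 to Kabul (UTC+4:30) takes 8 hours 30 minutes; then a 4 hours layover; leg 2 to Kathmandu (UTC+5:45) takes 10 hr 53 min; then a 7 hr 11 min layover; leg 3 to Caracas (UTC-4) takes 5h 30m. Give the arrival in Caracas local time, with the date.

Convert departure to UTC: 18:56 − 12:00 = 06:56 UTC on Nov 2.
Add 8 hours and 30 minutes leg 1 → 15:26 UTC.
Add 4 hours layover in Kabul → 19:26 UTC.
Add 10 hours and 53 minutes leg 2 → 06:19 UTC (Nov 3).
Add 7 hours 11 minutes layover in Kathmandu → 13:30 UTC.
Add 5 hours 30 minutes leg 3 → 19:00 UTC.
Caracas is UTC−4:00, so local arrival = 19:00 − 4:00 = 15:00 on Nov 3.

15:00 on November 3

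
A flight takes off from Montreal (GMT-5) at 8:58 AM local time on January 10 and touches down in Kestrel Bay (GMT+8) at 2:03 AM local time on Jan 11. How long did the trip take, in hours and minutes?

Kestrel Bay is 13:00 ahead of Montreal.
Clock-face elapsed time (ignoring zones) is 17 hours 5 minutes.
Actual elapsed = 17 hours 5 minutes − 13:00 = 4 hours 5 minutes.

4 hours 5 minutes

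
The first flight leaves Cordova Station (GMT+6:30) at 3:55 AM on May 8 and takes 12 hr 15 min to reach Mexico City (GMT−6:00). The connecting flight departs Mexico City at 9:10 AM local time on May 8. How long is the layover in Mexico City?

5 hours 30 minutes

Convert departure to UTC: 3:55 AM − 6:30 = 9:25 PM UTC on May 7.
Add 12 hours 15 minutes flight time → 9:40 AM UTC (May 8).
Mexico City is UTC−6:00, so local arrival = 9:40 AM − 6:00 = 3:40 AM on May 8.
Layover = 9:10 AM − 3:40 AM = 5 hours 30 minutes.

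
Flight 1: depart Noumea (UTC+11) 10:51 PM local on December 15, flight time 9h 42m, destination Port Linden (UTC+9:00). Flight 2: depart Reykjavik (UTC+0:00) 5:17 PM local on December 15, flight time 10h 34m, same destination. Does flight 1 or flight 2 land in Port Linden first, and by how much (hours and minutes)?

the first, by 6 hours 18 minutes

Flight 1 in UTC: 10:51 PM − 11:00 = 11:51 AM on Dec 15.
+9 hours and 42 minutes → arrive 9:33 PM UTC on Dec 15.
Flight 2 departs at 5:17 PM UTC (Dec 15).
+10 hours 34 minutes → arrive 3:51 AM UTC on Dec 16.
Flight 1 lands earlier by 6 hours 18 minutes.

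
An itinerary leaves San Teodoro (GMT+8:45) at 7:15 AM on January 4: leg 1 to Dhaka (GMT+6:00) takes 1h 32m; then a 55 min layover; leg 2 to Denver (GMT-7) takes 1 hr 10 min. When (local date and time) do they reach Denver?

7:07 PM on Jan 3

Convert departure to UTC: 7:15 AM − 8:45 = 10:30 PM UTC on Jan 3.
Add 1 hour 32 minutes leg 1 → 12:02 AM UTC (Jan 4).
Add 55 minutes layover in Dhaka → 12:57 AM UTC.
Add 1 hour and 10 minutes leg 2 → 2:07 AM UTC.
Denver is UTC−7:00, so local arrival = 2:07 AM − 7:00 = 7:07 PM on Jan 3.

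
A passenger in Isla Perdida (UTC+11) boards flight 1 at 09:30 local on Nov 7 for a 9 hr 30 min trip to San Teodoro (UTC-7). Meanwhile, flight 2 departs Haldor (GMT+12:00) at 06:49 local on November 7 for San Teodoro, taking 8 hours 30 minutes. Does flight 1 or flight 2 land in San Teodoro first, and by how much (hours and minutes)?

the second, by 4 hours 41 minutes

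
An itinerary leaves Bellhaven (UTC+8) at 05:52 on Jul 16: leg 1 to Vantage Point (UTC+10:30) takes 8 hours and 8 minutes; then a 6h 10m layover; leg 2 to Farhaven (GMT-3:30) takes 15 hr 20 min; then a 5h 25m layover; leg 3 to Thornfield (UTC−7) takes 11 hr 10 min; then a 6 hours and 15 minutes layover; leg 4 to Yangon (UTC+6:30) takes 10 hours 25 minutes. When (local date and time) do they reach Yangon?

19:15 on Jul 18

Convert departure to UTC: 05:52 − 8:00 = 21:52 UTC on Jul 15.
Add 8 hours 8 minutes leg 1 → 06:00 UTC (Jul 16).
Add 6 hours 10 minutes layover in Vantage Point → 12:10 UTC.
Add 15 hours 20 minutes leg 2 → 03:30 UTC (Jul 17).
Add 5 hours and 25 minutes layover in Farhaven → 08:55 UTC.
Add 11 hours 10 minutes leg 3 → 20:05 UTC.
Add 6 hours and 15 minutes layover in Thornfield → 02:20 UTC (Jul 18).
Add 10 hours 25 minutes leg 4 → 12:45 UTC.
Yangon is UTC+6:30, so local arrival = 12:45 + 6:30 = 19:15 on Jul 18.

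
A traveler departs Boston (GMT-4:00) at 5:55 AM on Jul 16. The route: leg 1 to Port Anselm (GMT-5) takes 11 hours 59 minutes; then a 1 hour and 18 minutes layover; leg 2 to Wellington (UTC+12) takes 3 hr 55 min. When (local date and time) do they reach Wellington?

Convert departure to UTC: 5:55 AM + 4:00 = 9:55 AM UTC on Jul 16.
Add 11 hours 59 minutes leg 1 → 9:54 PM UTC.
Add 1 hour 18 minutes layover in Port Anselm → 11:12 PM UTC.
Add 3 hours 55 minutes leg 2 → 3:07 AM UTC (Jul 17).
Wellington is UTC+12:00, so local arrival = 3:07 AM + 12:00 = 3:07 PM on Jul 17.

3:07 PM on July 17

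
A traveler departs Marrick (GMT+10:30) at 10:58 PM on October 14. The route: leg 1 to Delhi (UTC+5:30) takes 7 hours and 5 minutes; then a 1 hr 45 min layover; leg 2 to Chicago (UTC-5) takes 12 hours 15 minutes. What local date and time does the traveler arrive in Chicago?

4:33 AM on October 15

Convert departure to UTC: 10:58 PM − 10:30 = 12:28 PM UTC on Oct 14.
Add 7 hours 5 minutes leg 1 → 7:33 PM UTC.
Add 1 hour and 45 minutes layover in Delhi → 9:18 PM UTC.
Add 12 hours and 15 minutes leg 2 → 9:33 AM UTC (Oct 15).
Chicago is UTC−5:00, so local arrival = 9:33 AM − 5:00 = 4:33 AM on Oct 15.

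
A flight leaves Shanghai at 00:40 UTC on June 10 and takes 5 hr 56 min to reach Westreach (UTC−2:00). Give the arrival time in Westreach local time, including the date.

Departure is given in UTC: 00:40 on Jun 10.
Add 5 hours and 56 minutes → 06:36 UTC.
Westreach is UTC−2:00: 06:36 − 2:00 = 04:36 on Jun 10.

04:36 on June 10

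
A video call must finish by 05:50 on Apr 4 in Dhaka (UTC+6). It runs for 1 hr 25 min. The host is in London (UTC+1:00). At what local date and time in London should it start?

23:25 on April 3

Target end time in UTC: 05:50 − 6:00 = 23:50 on Apr 3.
Subtract 1 hour and 25 minutes → start 22:25 UTC on Apr 3.
London is UTC+1:00: 22:25 + 1:00 = 23:25 on Apr 3.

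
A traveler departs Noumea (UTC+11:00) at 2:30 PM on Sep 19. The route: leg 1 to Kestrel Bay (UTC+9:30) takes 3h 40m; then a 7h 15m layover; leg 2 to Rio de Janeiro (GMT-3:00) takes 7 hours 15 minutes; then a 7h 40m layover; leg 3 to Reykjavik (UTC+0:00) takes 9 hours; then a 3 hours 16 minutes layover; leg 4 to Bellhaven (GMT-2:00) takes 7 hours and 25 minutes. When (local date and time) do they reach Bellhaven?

11:01 PM on Sep 20

Convert departure to UTC: 2:30 PM − 11:00 = 3:30 AM UTC on Sep 19.
Add 3 hours 40 minutes leg 1 → 7:10 AM UTC.
Add 7 hours 15 minutes layover in Kestrel Bay → 2:25 PM UTC.
Add 7 hours and 15 minutes leg 2 → 9:40 PM UTC.
Add 7 hours 40 minutes layover in Rio de Janeiro → 5:20 AM UTC (Sep 20).
Add 9 hours leg 3 → 2:20 PM UTC.
Add 3 hours 16 minutes layover in Reykjavik → 5:36 PM UTC.
Add 7 hours 25 minutes leg 4 → 1:01 AM UTC (Sep 21).
Bellhaven is UTC−2:00, so local arrival = 1:01 AM − 2:00 = 11:01 PM on Sep 20.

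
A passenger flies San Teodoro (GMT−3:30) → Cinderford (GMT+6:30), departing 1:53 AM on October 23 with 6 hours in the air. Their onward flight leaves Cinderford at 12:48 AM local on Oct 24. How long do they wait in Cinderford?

6 hours 55 minutes

Convert departure to UTC: 1:53 AM + 3:30 = 5:23 AM UTC on Oct 23.
Add 6 hours flight time → 11:23 AM UTC.
Cinderford is UTC+6:30, so local arrival = 11:23 AM + 6:30 = 5:53 PM on Oct 23.
Layover = 12:48 AM − 5:53 PM (+1 day) = 6 hours 55 minutes.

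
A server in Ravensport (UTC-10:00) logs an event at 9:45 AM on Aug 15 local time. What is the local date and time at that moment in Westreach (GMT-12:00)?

Westreach is 2:00 behind Ravensport.
Shift by the zone difference: 9:45 AM − 2:00 = 7:45 AM on Aug 15 in Westreach.

7:45 AM on Aug 15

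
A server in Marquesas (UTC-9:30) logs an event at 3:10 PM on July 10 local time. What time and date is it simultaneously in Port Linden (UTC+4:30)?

5:10 AM on July 11

Port Linden is 14:00 ahead of Marquesas.
Shift by the zone difference: 3:10 PM + 14:00 = 5:10 AM on Jul 11 in Port Linden.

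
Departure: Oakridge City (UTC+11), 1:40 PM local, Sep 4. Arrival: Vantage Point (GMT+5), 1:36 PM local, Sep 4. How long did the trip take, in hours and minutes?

Departure in UTC: 1:40 PM − 11:00 = 2:40 AM on Sep 4.
Arrival in UTC: 1:36 PM − 5:00 = 8:36 AM on Sep 4.
Elapsed = 8:36 AM − 2:40 AM = 5 hours 56 minutes.

5 hours 56 minutes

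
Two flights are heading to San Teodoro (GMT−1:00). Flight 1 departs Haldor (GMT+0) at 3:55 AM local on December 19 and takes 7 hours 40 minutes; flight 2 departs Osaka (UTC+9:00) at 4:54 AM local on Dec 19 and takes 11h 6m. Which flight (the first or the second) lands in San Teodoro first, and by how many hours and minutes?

the second, by 4 hours 35 minutes

Flight 1 departs at 3:55 AM UTC (Dec 19).
+7 hours 40 minutes → arrive 11:35 AM UTC on Dec 19.
Flight 2 in UTC: 4:54 AM − 9:00 = 7:54 PM on Dec 18.
+11 hours 6 minutes → arrive 7:00 AM UTC on Dec 19.
Flight 2 lands earlier by 4 hours 35 minutes.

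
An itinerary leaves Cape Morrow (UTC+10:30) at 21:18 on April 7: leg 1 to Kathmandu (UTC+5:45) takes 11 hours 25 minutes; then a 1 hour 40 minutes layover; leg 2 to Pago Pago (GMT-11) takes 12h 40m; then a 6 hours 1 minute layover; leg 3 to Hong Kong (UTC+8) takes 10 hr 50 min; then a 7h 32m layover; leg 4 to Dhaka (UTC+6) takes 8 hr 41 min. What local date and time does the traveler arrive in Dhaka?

03:37 on Apr 10

Convert departure to UTC: 21:18 − 10:30 = 10:48 UTC on Apr 7.
Add 11 hours and 25 minutes leg 1 → 22:13 UTC.
Add 1 hour and 40 minutes layover in Kathmandu → 23:53 UTC.
Add 12 hours 40 minutes leg 2 → 12:33 UTC (Apr 8).
Add 6 hours 1 minute layover in Pago Pago → 18:34 UTC.
Add 10 hours 50 minutes leg 3 → 05:24 UTC (Apr 9).
Add 7 hours 32 minutes layover in Hong Kong → 12:56 UTC.
Add 8 hours 41 minutes leg 4 → 21:37 UTC.
Dhaka is UTC+6:00, so local arrival = 21:37 + 6:00 = 03:37 on Apr 10.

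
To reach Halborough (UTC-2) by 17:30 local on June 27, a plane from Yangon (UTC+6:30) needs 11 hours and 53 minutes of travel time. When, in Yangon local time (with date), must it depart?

14:07 on June 27

Target arrival in UTC: 17:30 + 2:00 = 19:30 on Jun 27.
Subtract 11 hours 53 minutes → departure 07:37 UTC on Jun 27.
Yangon is UTC+6:30: 07:37 + 6:30 = 14:07 on Jun 27.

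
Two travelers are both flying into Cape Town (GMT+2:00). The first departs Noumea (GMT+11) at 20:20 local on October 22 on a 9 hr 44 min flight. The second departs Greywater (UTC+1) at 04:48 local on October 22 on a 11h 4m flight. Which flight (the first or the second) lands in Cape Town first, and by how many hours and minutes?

Flight 1 in UTC: 20:20 − 11:00 = 09:20 on Oct 22.
+9 hours and 44 minutes → arrive 19:04 UTC on Oct 22.
Flight 2 in UTC: 04:48 − 1:00 = 03:48 on Oct 22.
+11 hours and 4 minutes → arrive 14:52 UTC on Oct 22.
Flight 2 lands earlier by 4 hours 12 minutes.

the second, by 4 hours 12 minutes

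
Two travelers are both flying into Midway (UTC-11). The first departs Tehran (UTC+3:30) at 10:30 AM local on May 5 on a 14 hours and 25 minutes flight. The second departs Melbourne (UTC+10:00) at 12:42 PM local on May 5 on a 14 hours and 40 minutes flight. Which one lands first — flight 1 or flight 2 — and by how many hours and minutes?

the second, by 4 hours 3 minutes

Flight 1 in UTC: 10:30 AM − 3:30 = 7:00 AM on May 5.
+14 hours and 25 minutes → arrive 9:25 PM UTC on May 5.
Flight 2 in UTC: 12:42 PM − 10:00 = 2:42 AM on May 5.
+14 hours 40 minutes → arrive 5:22 PM UTC on May 5.
Flight 2 lands earlier by 4 hours 3 minutes.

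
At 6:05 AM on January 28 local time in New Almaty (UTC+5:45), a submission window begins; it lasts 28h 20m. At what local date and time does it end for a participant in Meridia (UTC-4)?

12:40 AM on Jan 29

Meridia is 9:45 behind New Almaty.
After 28 hours 20 minutes it is 10:25 AM (Jan 29) in New Almaty.
Shift by the zone difference: 10:25 AM − 9:45 = 12:40 AM on Jan 29 in Meridia.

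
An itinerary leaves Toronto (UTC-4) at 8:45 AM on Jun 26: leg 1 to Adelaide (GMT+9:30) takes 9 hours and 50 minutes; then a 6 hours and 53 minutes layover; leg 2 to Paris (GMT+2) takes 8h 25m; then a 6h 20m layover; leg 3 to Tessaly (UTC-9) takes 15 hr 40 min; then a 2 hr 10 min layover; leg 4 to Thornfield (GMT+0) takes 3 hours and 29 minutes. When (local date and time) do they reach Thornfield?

5:32 PM on June 28

Convert departure to UTC: 8:45 AM + 4:00 = 12:45 PM UTC on Jun 26.
Add 9 hours and 50 minutes leg 1 → 10:35 PM UTC.
Add 6 hours 53 minutes layover in Adelaide → 5:28 AM UTC (Jun 27).
Add 8 hours and 25 minutes leg 2 → 1:53 PM UTC.
Add 6 hours 20 minutes layover in Paris → 8:13 PM UTC.
Add 15 hours and 40 minutes leg 3 → 11:53 AM UTC (Jun 28).
Add 2 hours 10 minutes layover in Tessaly → 2:03 PM UTC.
Add 3 hours 29 minutes leg 4 → 5:32 PM UTC.
Thornfield is UTC+0, so local arrival is the same: 5:32 PM on Jun 28.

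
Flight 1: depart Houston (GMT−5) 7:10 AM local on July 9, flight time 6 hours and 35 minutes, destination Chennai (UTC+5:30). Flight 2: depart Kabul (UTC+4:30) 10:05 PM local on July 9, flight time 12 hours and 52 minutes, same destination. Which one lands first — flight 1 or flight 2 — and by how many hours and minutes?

the first, by 11 hours 42 minutes

Flight 1 in UTC: 7:10 AM + 5:00 = 12:10 PM on Jul 9.
+6 hours 35 minutes → arrive 6:45 PM UTC on Jul 9.
Flight 2 in UTC: 10:05 PM − 4:30 = 5:35 PM on Jul 9.
+12 hours 52 minutes → arrive 6:27 AM UTC on Jul 10.
Flight 1 lands earlier by 11 hours 42 minutes.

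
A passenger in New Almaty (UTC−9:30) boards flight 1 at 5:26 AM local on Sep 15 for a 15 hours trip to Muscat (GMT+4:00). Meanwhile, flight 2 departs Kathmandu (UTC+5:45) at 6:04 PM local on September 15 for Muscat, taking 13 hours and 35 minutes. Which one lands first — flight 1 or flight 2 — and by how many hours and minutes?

the second, by 4 hours 2 minutes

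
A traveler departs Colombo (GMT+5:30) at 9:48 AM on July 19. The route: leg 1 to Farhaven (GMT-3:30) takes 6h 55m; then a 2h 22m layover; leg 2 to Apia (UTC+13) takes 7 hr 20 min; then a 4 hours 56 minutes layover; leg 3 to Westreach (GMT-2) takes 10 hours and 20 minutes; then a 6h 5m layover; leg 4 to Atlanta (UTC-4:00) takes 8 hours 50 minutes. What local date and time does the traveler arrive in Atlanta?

Convert departure to UTC: 9:48 AM − 5:30 = 4:18 AM UTC on Jul 19.
Add 6 hours and 55 minutes leg 1 → 11:13 AM UTC.
Add 2 hours 22 minutes layover in Farhaven → 1:35 PM UTC.
Add 7 hours and 20 minutes leg 2 → 8:55 PM UTC.
Add 4 hours and 56 minutes layover in Apia → 1:51 AM UTC (Jul 20).
Add 10 hours 20 minutes leg 3 → 12:11 PM UTC.
Add 6 hours 5 minutes layover in Westreach → 6:16 PM UTC.
Add 8 hours and 50 minutes leg 4 → 3:06 AM UTC (Jul 21).
Atlanta is UTC−4:00, so local arrival = 3:06 AM − 4:00 = 11:06 PM on Jul 20.

11:06 PM on July 20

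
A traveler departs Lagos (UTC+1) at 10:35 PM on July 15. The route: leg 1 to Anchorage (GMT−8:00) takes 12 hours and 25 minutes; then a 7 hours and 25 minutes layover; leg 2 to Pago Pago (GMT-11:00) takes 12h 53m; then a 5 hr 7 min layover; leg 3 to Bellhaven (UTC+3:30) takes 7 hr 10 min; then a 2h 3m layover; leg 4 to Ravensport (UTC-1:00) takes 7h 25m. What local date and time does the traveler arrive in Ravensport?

3:03 AM on July 18

Convert departure to UTC: 10:35 PM − 1:00 = 9:35 PM UTC on Jul 15.
Add 12 hours 25 minutes leg 1 → 10:00 AM UTC (Jul 16).
Add 7 hours and 25 minutes layover in Anchorage → 5:25 PM UTC.
Add 12 hours 53 minutes leg 2 → 6:18 AM UTC (Jul 17).
Add 5 hours and 7 minutes layover in Pago Pago → 11:25 AM UTC.
Add 7 hours and 10 minutes leg 3 → 6:35 PM UTC.
Add 2 hours and 3 minutes layover in Bellhaven → 8:38 PM UTC.
Add 7 hours and 25 minutes leg 4 → 4:03 AM UTC (Jul 18).
Ravensport is UTC−1:00, so local arrival = 4:03 AM − 1:00 = 3:03 AM on Jul 18.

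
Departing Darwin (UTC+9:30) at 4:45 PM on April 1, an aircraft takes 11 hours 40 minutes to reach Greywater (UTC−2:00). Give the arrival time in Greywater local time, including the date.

4:55 PM on April 1

Convert departure to UTC: 4:45 PM − 9:30 = 7:15 AM UTC on Apr 1.
Add 11 hours 40 minutes travel time → 6:55 PM UTC.
Greywater is UTC−2:00, so local arrival = 6:55 PM − 2:00 = 4:55 PM on Apr 1.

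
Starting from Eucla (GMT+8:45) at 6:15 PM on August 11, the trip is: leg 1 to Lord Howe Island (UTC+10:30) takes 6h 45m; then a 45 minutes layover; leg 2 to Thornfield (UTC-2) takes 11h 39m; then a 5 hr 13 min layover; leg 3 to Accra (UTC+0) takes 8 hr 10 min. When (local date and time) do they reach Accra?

6:02 PM on Aug 12

Convert departure to UTC: 6:15 PM − 8:45 = 9:30 AM UTC on Aug 11.
Add 6 hours 45 minutes leg 1 → 4:15 PM UTC.
Add 45 minutes layover in Lord Howe Island → 5:00 PM UTC.
Add 11 hours 39 minutes leg 2 → 4:39 AM UTC (Aug 12).
Add 5 hours 13 minutes layover in Thornfield → 9:52 AM UTC.
Add 8 hours 10 minutes leg 3 → 6:02 PM UTC.
Accra is UTC+0, so local arrival is the same: 6:02 PM on Aug 12.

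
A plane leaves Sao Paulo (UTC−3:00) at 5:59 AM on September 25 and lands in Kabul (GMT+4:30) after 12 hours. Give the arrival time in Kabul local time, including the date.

1:29 AM on September 26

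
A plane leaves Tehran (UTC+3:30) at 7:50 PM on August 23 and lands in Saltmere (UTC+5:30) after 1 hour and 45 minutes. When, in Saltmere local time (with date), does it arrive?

11:35 PM on August 23

Convert departure to UTC: 7:50 PM − 3:30 = 4:20 PM UTC on Aug 23.
Add 1 hour 45 minutes travel time → 6:05 PM UTC.
Saltmere is UTC+5:30, so local arrival = 6:05 PM + 5:30 = 11:35 PM on Aug 23.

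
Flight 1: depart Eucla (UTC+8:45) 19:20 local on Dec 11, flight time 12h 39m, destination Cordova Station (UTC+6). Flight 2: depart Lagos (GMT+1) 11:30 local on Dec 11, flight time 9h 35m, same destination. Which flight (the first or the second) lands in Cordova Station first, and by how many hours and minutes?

the second, by 3 hours 9 minutes

Flight 1 in UTC: 19:20 − 8:45 = 10:35 on Dec 11.
+12 hours and 39 minutes → arrive 23:14 UTC on Dec 11.
Flight 2 in UTC: 11:30 − 1:00 = 10:30 on Dec 11.
+9 hours and 35 minutes → arrive 20:05 UTC on Dec 11.
Flight 2 lands earlier by 3 hours 9 minutes.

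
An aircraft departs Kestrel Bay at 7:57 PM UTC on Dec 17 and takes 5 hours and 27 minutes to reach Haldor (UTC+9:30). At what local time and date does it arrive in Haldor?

10:54 AM on December 18

Departure is given in UTC: 7:57 PM on Dec 17.
Add 5 hours 27 minutes → 1:24 AM UTC (Dec 18).
Haldor is UTC+9:30: 1:24 AM + 9:30 = 10:54 AM on Dec 18.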